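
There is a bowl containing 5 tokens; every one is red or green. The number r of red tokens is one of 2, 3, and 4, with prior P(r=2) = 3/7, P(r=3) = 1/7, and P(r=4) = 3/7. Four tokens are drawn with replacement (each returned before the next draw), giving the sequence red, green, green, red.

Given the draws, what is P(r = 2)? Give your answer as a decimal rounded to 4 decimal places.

Compute the likelihood of the observed sequence for each case: P(data | r = 2) = (2/5)(3/5)(3/5)(2/5) = 0.0576; P(data | r = 3) = (3/5)(2/5)(2/5)(3/5) = 0.0576; P(data | r = 4) = (4/5)(1/5)(1/5)(4/5) = 0.0256.
Weighting by the prior gives 3/7 · 0.0576 = 0.024686, 1/7 · 0.0576 = 0.0082286, 3/7 · 0.0256 = 0.010971; with total 0.043886.
By Bayes' rule, P(r = 2 | data) = (0.024686) / (0.043886) = 0.5625.

0.5625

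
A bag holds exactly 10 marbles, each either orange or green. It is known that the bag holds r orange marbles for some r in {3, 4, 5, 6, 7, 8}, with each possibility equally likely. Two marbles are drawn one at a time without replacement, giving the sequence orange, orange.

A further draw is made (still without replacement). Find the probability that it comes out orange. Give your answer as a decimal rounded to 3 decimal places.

0.569

Under each hypothesis, the probability of the observed sequence is: P(data | r = 3) = (3/10)(2/9) = 1/15; P(data | r = 4) = (4/10)(3/9) = 2/15; P(data | r = 5) = (5/10)(4/9) = 2/9; P(data | r = 6) = (6/10)(5/9) = 1/3; P(data | r = 7) = (7/10)(6/9) = 7/15; P(data | r = 8) = (8/10)(7/9) = 28/45.
Multiplying each by its prior: 1/6 · 1/15 = 1/90, 1/6 · 2/15 = 1/45, 1/6 · 2/9 = 1/27, 1/6 · 1/3 = 1/18, 1/6 · 7/15 = 7/90, 1/6 · 28/45 = 14/135; summing to 83/270.
Dividing through by the total gives posterior P(r = 3 | data) = 3/83, P(r = 4 | data) = 6/83, P(r = 5 | data) = 10/83, P(r = 6 | data) = 15/83, P(r = 7 | data) = 21/83, P(r = 8 | data) = 28/83.
Averaging over the posterior, P(orange next | data) = (1/8)(3/83) + (1/4)(6/83) + (3/8)(10/83) + (1/2)(15/83) + (5/8)(21/83) + (3/4)(28/83) = 189/332.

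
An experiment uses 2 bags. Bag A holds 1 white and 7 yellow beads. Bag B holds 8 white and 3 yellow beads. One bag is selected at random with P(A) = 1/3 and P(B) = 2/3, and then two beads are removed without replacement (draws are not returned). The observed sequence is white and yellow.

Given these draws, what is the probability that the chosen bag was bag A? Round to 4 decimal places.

The likelihood of the observed sequence under each hypothesis: P(data | bag A) = (1/8)(7/7) = 0.125; P(data | bag B) = (8/11)(3/10) = 0.21818.
The prior-weighted likelihoods are 1/3 · 0.125 = 0.041667, 2/3 · 0.21818 = 0.14545; summing to 0.18712.
Therefore the posterior P(bag A | data) = (0.041667) / (0.18712) = 0.22267.

0.2227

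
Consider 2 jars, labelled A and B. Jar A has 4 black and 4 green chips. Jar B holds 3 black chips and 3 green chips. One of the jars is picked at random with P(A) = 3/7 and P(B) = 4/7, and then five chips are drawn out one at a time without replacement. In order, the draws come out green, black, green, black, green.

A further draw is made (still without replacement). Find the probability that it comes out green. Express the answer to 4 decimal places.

0.1304

Compute the likelihood of the observed sequence for each case: P(data | jar A) = (4/8)(4/7)(3/6)(3/5)(2/4) = 3/70; P(data | jar B) = (3/6)(3/5)(2/4)(2/3)(1/2) = 1/20.
Weighting by the prior gives 3/7 · 3/70 = 9/490, 4/7 · 1/20 = 1/35; these sum to 23/490.
Normalising, the posterior is P(jar A | data) = 9/23, P(jar B | data) = 14/23.
Averaging over the posterior, P(green next | data) = (1/3)(9/23) + (0)(14/23) = 3/23.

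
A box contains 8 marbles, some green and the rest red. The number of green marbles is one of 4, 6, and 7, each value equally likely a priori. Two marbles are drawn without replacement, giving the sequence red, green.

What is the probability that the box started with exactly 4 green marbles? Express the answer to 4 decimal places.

The likelihood of the observed sequence under each hypothesis: P(data | r = 4) = (4/8)(4/7) = 2/7; P(data | r = 6) = (2/8)(6/7) = 3/14; P(data | r = 7) = (1/8)(7/7) = 1/8.
The prior-weighted likelihoods are 1/3 · 2/7 = 2/21, 1/3 · 3/14 = 1/14, 1/3 · 1/8 = 1/24; these sum to 5/24.
Hence P(r = 4 | data) = (2/21) / (5/24) = 16/35.

0.4571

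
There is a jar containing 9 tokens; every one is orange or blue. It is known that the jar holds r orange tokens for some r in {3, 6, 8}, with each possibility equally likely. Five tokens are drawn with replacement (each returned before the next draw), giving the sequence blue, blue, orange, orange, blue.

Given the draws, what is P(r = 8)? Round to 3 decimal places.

Under each hypothesis, the probability of the observed sequence is: P(data | r = 3) = (6/9)(6/9)(3/9)(3/9)(6/9) = 0.032922; P(data | r = 6) = (3/9)(3/9)(6/9)(6/9)(3/9) = 0.016461; P(data | r = 8) = (1/9)(1/9)(8/9)(8/9)(1/9) = 0.0010838.
Multiplying each by its prior: 1/3 · 0.032922 = 0.010974, 1/3 · 0.016461 = 0.005487, 1/3 · 0.0010838 = 0.00036128; these sum to 0.016822.
Therefore the posterior P(r = 8 | data) = (0.00036128) / (0.016822) = 0.021477.

0.021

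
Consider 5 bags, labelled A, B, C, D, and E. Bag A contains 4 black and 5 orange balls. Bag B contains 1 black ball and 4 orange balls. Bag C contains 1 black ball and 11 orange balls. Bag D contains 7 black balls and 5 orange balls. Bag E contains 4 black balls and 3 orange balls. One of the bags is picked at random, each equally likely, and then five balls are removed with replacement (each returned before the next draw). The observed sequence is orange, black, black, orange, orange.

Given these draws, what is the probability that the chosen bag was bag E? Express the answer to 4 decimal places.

Compute the likelihood of the observed sequence for each case: P(data | bag A) = (5/9)(4/9)(4/9)(5/9)(5/9) = 0.03387; P(data | bag B) = (4/5)(1/5)(1/5)(4/5)(4/5) = 0.02048; P(data | bag C) = (11/12)(1/12)(1/12)(11/12)(11/12) = 0.005349; P(data | bag D) = (5/12)(7/12)(7/12)(5/12)(5/12) = 0.024615; P(data | bag E) = (3/7)(4/7)(4/7)(3/7)(3/7) = 0.025704.
The prior-weighted likelihoods are 1/5 · 0.03387 = 0.006774, 1/5 · 0.02048 = 0.004096, 1/5 · 0.005349 = 0.0010698, 1/5 · 0.024615 = 0.004923, 1/5 · 0.025704 = 0.0051407; with total 0.022004.
Hence P(bag E | data) = (0.0051407) / (0.022004) = 0.23363.

0.2336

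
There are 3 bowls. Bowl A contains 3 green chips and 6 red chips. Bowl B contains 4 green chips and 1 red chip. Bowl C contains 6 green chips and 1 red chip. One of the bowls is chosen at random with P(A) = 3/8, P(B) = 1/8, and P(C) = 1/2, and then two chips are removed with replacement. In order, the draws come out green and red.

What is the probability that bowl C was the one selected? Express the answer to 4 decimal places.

The likelihood of the observed sequence under each hypothesis: P(data | bowl A) = (3/9)(6/9) = 0.22222; P(data | bowl B) = (4/5)(1/5) = 0.16; P(data | bowl C) = (6/7)(1/7) = 0.12245.
Multiplying each by its prior: 3/8 · 0.22222 = 0.083333, 1/8 · 0.16 = 0.02, 1/2 · 0.12245 = 0.061224; these sum to 0.16456.
So P(bowl C | data) = (0.061224) / (0.16456) = 0.37205.

0.3721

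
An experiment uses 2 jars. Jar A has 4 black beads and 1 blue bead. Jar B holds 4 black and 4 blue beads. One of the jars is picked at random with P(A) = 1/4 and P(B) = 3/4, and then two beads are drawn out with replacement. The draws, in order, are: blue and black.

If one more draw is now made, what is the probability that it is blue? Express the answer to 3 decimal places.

0.447

Under each hypothesis, the probability of the observed sequence is: P(data | jar A) = (1/5)(4/5) = 4/25; P(data | jar B) = (4/8)(4/8) = 1/4.
The prior-weighted likelihoods are 1/4 · 4/25 = 1/25, 3/4 · 1/4 = 3/16; summing to 91/400.
The posterior is then P(jar A | data) = 16/91, P(jar B | data) = 75/91.
Averaging over the posterior, P(blue next | data) = (1/5)(16/91) + (1/2)(75/91) = 407/910.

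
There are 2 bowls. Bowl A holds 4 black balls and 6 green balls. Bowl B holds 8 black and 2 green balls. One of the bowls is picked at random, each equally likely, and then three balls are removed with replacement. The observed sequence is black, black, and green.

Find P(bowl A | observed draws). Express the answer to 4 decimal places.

0.4286

Under each hypothesis, the probability of the observed sequence is: P(data | bowl A) = (4/10)(4/10)(6/10) = 12/125; P(data | bowl B) = (8/10)(8/10)(2/10) = 16/125.
Weighting by the prior gives 1/2 · 12/125 = 6/125, 1/2 · 16/125 = 8/125; these sum to 14/125.
By Bayes' rule, P(bowl A | data) = (6/125) / (14/125) = 3/7.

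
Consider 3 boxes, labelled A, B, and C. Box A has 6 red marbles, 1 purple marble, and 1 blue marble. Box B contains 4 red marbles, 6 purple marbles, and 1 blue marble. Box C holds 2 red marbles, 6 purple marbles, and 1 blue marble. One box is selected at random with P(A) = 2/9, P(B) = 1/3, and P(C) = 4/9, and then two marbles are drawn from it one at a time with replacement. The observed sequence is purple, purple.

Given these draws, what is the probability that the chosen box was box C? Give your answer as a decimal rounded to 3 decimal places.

0.658

The likelihood of the observed sequence under each hypothesis: P(data | box A) = (1/8)(1/8) = 0.015625; P(data | box B) = (6/11)(6/11) = 0.29752; P(data | box C) = (6/9)(6/9) = 0.44444.
Weighting by the prior gives 2/9 · 0.015625 = 0.0034722, 1/3 · 0.29752 = 0.099174, 4/9 · 0.44444 = 0.19753; these sum to 0.30018.
By Bayes' rule, P(box C | data) = (0.19753) / (0.30018) = 0.65805.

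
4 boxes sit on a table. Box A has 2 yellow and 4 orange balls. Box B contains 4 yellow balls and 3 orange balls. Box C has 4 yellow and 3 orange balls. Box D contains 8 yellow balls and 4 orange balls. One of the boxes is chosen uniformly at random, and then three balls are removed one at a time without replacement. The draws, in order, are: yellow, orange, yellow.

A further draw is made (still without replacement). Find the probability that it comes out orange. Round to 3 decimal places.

Under each hypothesis, the probability of the observed sequence is: P(data | box A) = (2/6)(4/5)(1/4) = 0.066667; P(data | box B) = (4/7)(3/6)(3/5) = 0.17143; P(data | box C) = (4/7)(3/6)(3/5) = 0.17143; P(data | box D) = (8/12)(4/11)(7/10) = 0.1697.
The prior-weighted likelihoods are 1/4 · 0.066667 = 0.016667, 1/4 · 0.17143 = 0.042857, 1/4 · 0.17143 = 0.042857, 1/4 · 0.1697 = 0.042424; summing to 0.14481.
The posterior is then P(box A | data) = 0.1151, P(box B | data) = 0.29596, P(box C | data) = 0.29596, P(box D | data) = 0.29297.
So P(orange next | data) = Σ P(orange next | H) P(H | data) = (1)(0.1151) + (1/2)(0.29596) + (1/2)(0.29596) + (1/3)(0.29297) = 0.50872.

0.509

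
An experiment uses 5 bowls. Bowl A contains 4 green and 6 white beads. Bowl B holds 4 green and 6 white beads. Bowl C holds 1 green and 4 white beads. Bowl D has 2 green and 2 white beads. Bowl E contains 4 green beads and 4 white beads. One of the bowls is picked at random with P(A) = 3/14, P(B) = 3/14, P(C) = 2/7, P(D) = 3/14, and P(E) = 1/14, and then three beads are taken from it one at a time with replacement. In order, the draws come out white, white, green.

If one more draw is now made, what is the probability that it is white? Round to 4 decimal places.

Compute the likelihood of the observed sequence for each case: P(data | bowl A) = (6/10)(6/10)(4/10) = 18/125; P(data | bowl B) = (6/10)(6/10)(4/10) = 18/125; P(data | bowl C) = (4/5)(4/5)(1/5) = 16/125; P(data | bowl D) = (2/4)(2/4)(2/4) = 1/8; P(data | bowl E) = (4/8)(4/8)(4/8) = 1/8.
The prior-weighted likelihoods are 3/14 · 18/125 = 27/875, 3/14 · 18/125 = 27/875, 2/7 · 16/125 = 32/875, 3/14 · 1/8 = 3/112, 1/14 · 1/8 = 1/112; with total 67/500.
Normalising, the posterior is P(bowl A | data) = 0.23028, P(bowl B | data) = 0.23028, P(bowl C | data) = 0.27292, P(bowl D | data) = 0.19989, P(bowl E | data) = 0.066631.
So P(white next | data) = Σ P(white next | H) P(H | data) = (3/5)(0.23028) + (3/5)(0.23028) + (4/5)(0.27292) + (1/2)(0.19989) + (1/2)(0.066631) = 0.62793.

0.6279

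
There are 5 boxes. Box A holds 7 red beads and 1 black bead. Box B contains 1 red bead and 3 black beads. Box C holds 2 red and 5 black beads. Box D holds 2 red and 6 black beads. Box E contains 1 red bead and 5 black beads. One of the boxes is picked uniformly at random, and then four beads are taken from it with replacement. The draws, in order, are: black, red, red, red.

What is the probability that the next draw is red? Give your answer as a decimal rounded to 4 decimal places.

0.6620

The likelihood of the observed sequence under each hypothesis: P(data | box A) = (1/8)(7/8)(7/8)(7/8) = 0.08374; P(data | box B) = (3/4)(1/4)(1/4)(1/4) = 0.011719; P(data | box C) = (5/7)(2/7)(2/7)(2/7) = 0.01666; P(data | box D) = (6/8)(2/8)(2/8)(2/8) = 0.011719; P(data | box E) = (5/6)(1/6)(1/6)(1/6) = 0.003858.
Multiplying each by its prior: 1/5 · 0.08374 = 0.016748, 1/5 · 0.011719 = 0.0023437, 1/5 · 0.01666 = 0.0033319, 1/5 · 0.011719 = 0.0023437, 1/5 · 0.003858 = 0.0007716; with total 0.025539.
The posterior is then P(box A | data) = 0.65578, P(box B | data) = 0.091771, P(box C | data) = 0.13046, P(box D | data) = 0.091771, P(box E | data) = 0.030213.
So P(red next | data) = Σ P(red next | H) P(H | data) = (7/8)(0.65578) + (1/4)(0.091771) + (2/7)(0.13046) + (1/4)(0.091771) + (1/6)(0.030213) = 0.662.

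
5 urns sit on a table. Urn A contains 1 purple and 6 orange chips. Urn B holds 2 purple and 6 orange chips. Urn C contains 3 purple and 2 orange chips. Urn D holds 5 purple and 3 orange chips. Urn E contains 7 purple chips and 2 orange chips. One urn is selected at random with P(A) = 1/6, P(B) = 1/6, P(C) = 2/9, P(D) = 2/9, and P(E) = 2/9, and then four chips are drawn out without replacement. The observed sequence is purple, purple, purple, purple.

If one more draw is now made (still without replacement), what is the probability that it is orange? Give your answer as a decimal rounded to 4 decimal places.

0.4716

Under each hypothesis, the probability of the observed sequence is: P(data | urn A) = (1/7)(0/6) = 0; P(data | urn B) = (2/8)(1/7)(0/6) = 0; P(data | urn C) = (3/5)(2/4)(1/3)(0/2) = 0; P(data | urn D) = (5/8)(4/7)(3/6)(2/5) = 1/14; P(data | urn E) = (7/9)(6/8)(5/7)(4/6) = 5/18.
Weighting by the prior gives 1/6 · 0 = 0, 1/6 · 0 = 0, 2/9 · 0 = 0, 2/9 · 1/14 = 1/63, 2/9 · 5/18 = 5/81; with total 44/567.
The posterior is then P(urn A | data) = 0, P(urn B | data) = 0, P(urn C | data) = 0, P(urn D | data) = 9/44, P(urn E | data) = 35/44.
Averaging over the posterior, P(orange next | data) = (3/4)(9/44) + (2/5)(35/44) = 83/176.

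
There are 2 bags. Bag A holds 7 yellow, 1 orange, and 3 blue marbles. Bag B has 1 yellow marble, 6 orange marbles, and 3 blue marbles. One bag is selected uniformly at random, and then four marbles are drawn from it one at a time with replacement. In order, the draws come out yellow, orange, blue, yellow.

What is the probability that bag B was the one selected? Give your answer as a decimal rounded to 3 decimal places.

0.152

Under each hypothesis, the probability of the observed sequence is: P(data | bag A) = (7/11)(1/11)(3/11)(7/11) = 0.01004; P(data | bag B) = (1/10)(6/10)(3/10)(1/10) = 0.0018.
Weighting by the prior gives 1/2 · 0.01004 = 0.0050201, 1/2 · 0.0018 = 0.0009; summing to 0.0059201.
By Bayes' rule, P(bag B | data) = (0.0009) / (0.0059201) = 0.15202.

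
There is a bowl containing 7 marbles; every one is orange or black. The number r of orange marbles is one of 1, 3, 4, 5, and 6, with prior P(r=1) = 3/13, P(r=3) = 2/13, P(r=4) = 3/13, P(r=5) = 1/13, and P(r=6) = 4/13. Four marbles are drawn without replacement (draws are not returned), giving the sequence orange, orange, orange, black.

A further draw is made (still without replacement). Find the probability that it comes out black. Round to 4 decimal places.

Under each hypothesis, the probability of the observed sequence is: P(data | r = 1) = (1/7)(0/6) = 0; P(data | r = 3) = (3/7)(2/6)(1/5)(4/4) = 1/35; P(data | r = 4) = (4/7)(3/6)(2/5)(3/4) = 3/35; P(data | r = 5) = (5/7)(4/6)(3/5)(2/4) = 1/7; P(data | r = 6) = (6/7)(5/6)(4/5)(1/4) = 1/7.
Multiplying each by its prior: 3/13 · 0 = 0, 2/13 · 1/35 = 2/455, 3/13 · 3/35 = 9/455, 1/13 · 1/7 = 1/91, 4/13 · 1/7 = 4/91; these sum to 36/455.
Normalising, the posterior is P(r = 1 | data) = 0, P(r = 3 | data) = 1/18, P(r = 4 | data) = 1/4, P(r = 5 | data) = 5/36, P(r = 6 | data) = 5/9.
So P(black next | data) = Σ P(black next | H) P(H | data) = (1)(1/18) + (2/3)(1/4) + (1/3)(5/36) + (0)(5/9) = 29/108.

0.2685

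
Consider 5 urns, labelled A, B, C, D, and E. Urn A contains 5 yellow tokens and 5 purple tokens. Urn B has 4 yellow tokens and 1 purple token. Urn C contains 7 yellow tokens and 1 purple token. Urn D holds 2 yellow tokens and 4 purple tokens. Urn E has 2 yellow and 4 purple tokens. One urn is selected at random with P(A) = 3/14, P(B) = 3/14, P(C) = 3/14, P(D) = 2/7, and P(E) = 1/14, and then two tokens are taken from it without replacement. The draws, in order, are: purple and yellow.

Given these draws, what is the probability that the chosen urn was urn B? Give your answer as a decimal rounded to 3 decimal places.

0.191

For each hypothesis, P(data | H) works out to: P(data | urn A) = (5/10)(5/9) = 0.27778; P(data | urn B) = (1/5)(4/4) = 0.2; P(data | urn C) = (1/8)(7/7) = 0.125; P(data | urn D) = (4/6)(2/5) = 0.26667; P(data | urn E) = (4/6)(2/5) = 0.26667.
The prior-weighted likelihoods are 3/14 · 0.27778 = 0.059524, 3/14 · 0.2 = 0.042857, 3/14 · 0.125 = 0.026786, 2/7 · 0.26667 = 0.07619, 1/14 · 0.26667 = 0.019048; summing to 0.2244.
Hence P(urn B | data) = (0.042857) / (0.2244) = 0.19098.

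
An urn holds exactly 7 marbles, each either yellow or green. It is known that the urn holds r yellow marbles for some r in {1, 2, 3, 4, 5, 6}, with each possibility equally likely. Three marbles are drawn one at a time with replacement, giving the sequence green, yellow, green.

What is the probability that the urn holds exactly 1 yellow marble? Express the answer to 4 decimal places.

Under each hypothesis, the probability of the observed sequence is: P(data | r = 1) = (6/7)(1/7)(6/7) = 0.10496; P(data | r = 2) = (5/7)(2/7)(5/7) = 0.14577; P(data | r = 3) = (4/7)(3/7)(4/7) = 0.13994; P(data | r = 4) = (3/7)(4/7)(3/7) = 0.10496; P(data | r = 5) = (2/7)(5/7)(2/7) = 0.058309; P(data | r = 6) = (1/7)(6/7)(1/7) = 0.017493.
Weighting by the prior gives 1/6 · 0.10496 = 0.017493, 1/6 · 0.14577 = 0.024295, 1/6 · 0.13994 = 0.023324, 1/6 · 0.10496 = 0.017493, 1/6 · 0.058309 = 0.0097182, 1/6 · 0.017493 = 0.0029155; summing to 0.095238.
Hence P(r = 1 | data) = (0.017493) / (0.095238) = 0.18367.

0.1837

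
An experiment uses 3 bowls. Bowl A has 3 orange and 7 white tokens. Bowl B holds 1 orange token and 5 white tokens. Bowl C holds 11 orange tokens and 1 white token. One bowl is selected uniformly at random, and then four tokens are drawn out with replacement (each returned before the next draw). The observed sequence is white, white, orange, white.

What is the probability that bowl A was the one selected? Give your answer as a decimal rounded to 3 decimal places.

0.515

For each hypothesis, P(data | H) works out to: P(data | bowl A) = (7/10)(7/10)(3/10)(7/10) = 0.1029; P(data | bowl B) = (5/6)(5/6)(1/6)(5/6) = 0.096451; P(data | bowl C) = (1/12)(1/12)(11/12)(1/12) = 0.00053048.
The prior-weighted likelihoods are 1/3 · 0.1029 = 0.0343, 1/3 · 0.096451 = 0.03215, 1/3 · 0.00053048 = 0.00017683; with total 0.066627.
Hence P(bowl A | data) = (0.0343) / (0.066627) = 0.51481.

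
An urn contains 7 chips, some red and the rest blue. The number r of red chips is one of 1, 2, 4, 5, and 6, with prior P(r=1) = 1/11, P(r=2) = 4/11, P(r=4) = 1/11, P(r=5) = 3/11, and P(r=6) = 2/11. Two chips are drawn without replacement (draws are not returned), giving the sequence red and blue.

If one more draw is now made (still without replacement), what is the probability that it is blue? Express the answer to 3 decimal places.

The likelihood of the observed sequence under each hypothesis: P(data | r = 1) = (1/7)(6/6) = 1/7; P(data | r = 2) = (2/7)(5/6) = 5/21; P(data | r = 4) = (4/7)(3/6) = 2/7; P(data | r = 5) = (5/7)(2/6) = 5/21; P(data | r = 6) = (6/7)(1/6) = 1/7.
Multiplying each by its prior: 1/11 · 1/7 = 1/77, 4/11 · 5/21 = 20/231, 1/11 · 2/7 = 2/77, 3/11 · 5/21 = 5/77, 2/11 · 1/7 = 2/77; summing to 50/231.
Dividing through by the total gives posterior P(r = 1 | data) = 3/50, P(r = 2 | data) = 2/5, P(r = 4 | data) = 3/25, P(r = 5 | data) = 3/10, P(r = 6 | data) = 3/25.
Averaging over the posterior, P(blue next | data) = (1)(3/50) + (4/5)(2/5) + (2/5)(3/25) + (1/5)(3/10) + (0)(3/25) = 61/125.

0.488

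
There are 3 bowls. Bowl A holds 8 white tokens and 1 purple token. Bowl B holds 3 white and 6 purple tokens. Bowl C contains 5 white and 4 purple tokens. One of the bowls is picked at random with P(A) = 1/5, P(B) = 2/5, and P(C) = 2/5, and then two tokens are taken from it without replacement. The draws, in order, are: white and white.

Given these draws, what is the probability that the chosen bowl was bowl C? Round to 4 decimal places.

For each hypothesis, P(data | H) works out to: P(data | bowl A) = (8/9)(7/8) = 7/9; P(data | bowl B) = (3/9)(2/8) = 1/12; P(data | bowl C) = (5/9)(4/8) = 5/18.
Weighting by the prior gives 1/5 · 7/9 = 7/45, 2/5 · 1/12 = 1/30, 2/5 · 5/18 = 1/9; these sum to 3/10.
Therefore the posterior P(bowl C | data) = (1/9) / (3/10) = 10/27.

0.3704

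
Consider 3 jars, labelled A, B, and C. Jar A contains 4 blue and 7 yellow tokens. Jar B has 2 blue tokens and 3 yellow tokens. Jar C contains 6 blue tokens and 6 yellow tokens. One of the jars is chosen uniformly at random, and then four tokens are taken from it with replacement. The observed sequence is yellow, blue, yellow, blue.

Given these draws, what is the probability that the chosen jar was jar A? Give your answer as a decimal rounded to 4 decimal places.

0.3084

For each hypothesis, P(data | H) works out to: P(data | jar A) = (7/11)(4/11)(7/11)(4/11) = 0.053548; P(data | jar B) = (3/5)(2/5)(3/5)(2/5) = 0.0576; P(data | jar C) = (6/12)(6/12)(6/12)(6/12) = 0.0625.
Weighting by the prior gives 1/3 · 0.053548 = 0.017849, 1/3 · 0.0576 = 0.0192, 1/3 · 0.0625 = 0.020833; summing to 0.057883.
Therefore the posterior P(jar A | data) = (0.017849) / (0.057883) = 0.30837.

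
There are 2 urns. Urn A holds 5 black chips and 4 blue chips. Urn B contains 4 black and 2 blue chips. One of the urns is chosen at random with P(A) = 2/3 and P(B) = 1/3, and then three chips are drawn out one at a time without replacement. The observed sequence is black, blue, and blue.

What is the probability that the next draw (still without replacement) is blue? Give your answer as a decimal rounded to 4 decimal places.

Compute the likelihood of the observed sequence for each case: P(data | urn A) = (5/9)(4/8)(3/7) = 5/42; P(data | urn B) = (4/6)(2/5)(1/4) = 1/15.
Weighting by the prior gives 2/3 · 5/42 = 5/63, 1/3 · 1/15 = 1/45; summing to 32/315.
The posterior is then P(urn A | data) = 25/32, P(urn B | data) = 7/32.
The predictive probability is P(blue next | data) = (1/3)(25/32) + (0)(7/32) = 25/96.

0.2604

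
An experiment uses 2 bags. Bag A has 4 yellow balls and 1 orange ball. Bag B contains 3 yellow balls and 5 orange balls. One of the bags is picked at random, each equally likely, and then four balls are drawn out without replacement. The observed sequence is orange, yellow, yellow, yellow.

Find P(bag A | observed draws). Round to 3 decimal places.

Under each hypothesis, the probability of the observed sequence is: P(data | bag A) = (1/5)(4/4)(3/3)(2/2) = 1/5; P(data | bag B) = (5/8)(3/7)(2/6)(1/5) = 1/56.
Weighting by the prior gives 1/2 · 1/5 = 1/10, 1/2 · 1/56 = 1/112; with total 61/560.
Therefore the posterior P(bag A | data) = (1/10) / (61/560) = 56/61.

0.918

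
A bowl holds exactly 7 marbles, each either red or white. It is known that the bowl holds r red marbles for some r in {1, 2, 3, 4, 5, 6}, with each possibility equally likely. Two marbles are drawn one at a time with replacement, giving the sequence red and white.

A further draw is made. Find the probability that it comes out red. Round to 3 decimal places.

Under each hypothesis, the probability of the observed sequence is: P(data | r = 1) = (1/7)(6/7) = 6/49; P(data | r = 2) = (2/7)(5/7) = 10/49; P(data | r = 3) = (3/7)(4/7) = 12/49; P(data | r = 4) = (4/7)(3/7) = 12/49; P(data | r = 5) = (5/7)(2/7) = 10/49; P(data | r = 6) = (6/7)(1/7) = 6/49.
Multiplying each by its prior: 1/6 · 6/49 = 1/49, 1/6 · 10/49 = 5/147, 1/6 · 12/49 = 2/49, 1/6 · 12/49 = 2/49, 1/6 · 10/49 = 5/147, 1/6 · 6/49 = 1/49; these sum to 4/21.
Dividing through by the total gives posterior P(r = 1 | data) = 3/28, P(r = 2 | data) = 5/28, P(r = 3 | data) = 3/14, P(r = 4 | data) = 3/14, P(r = 5 | data) = 5/28, P(r = 6 | data) = 3/28.
So P(red next | data) = Σ P(red next | H) P(H | data) = (1/7)(3/28) + (2/7)(5/28) + (3/7)(3/14) + (4/7)(3/14) + (5/7)(5/28) + (6/7)(3/28) = 1/2.

0.500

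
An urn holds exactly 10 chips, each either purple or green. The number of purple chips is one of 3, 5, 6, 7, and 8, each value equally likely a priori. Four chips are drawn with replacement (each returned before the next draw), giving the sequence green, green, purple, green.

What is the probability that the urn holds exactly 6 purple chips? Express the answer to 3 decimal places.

Compute the likelihood of the observed sequence for each case: P(data | r = 3) = (7/10)(7/10)(3/10)(7/10) = 0.1029; P(data | r = 5) = (5/10)(5/10)(5/10)(5/10) = 0.0625; P(data | r = 6) = (4/10)(4/10)(6/10)(4/10) = 0.0384; P(data | r = 7) = (3/10)(3/10)(7/10)(3/10) = 0.0189; P(data | r = 8) = (2/10)(2/10)(8/10)(2/10) = 0.0064.
Multiplying each by its prior: 1/5 · 0.1029 = 0.02058, 1/5 · 0.0625 = 0.0125, 1/5 · 0.0384 = 0.00768, 1/5 · 0.0189 = 0.00378, 1/5 · 0.0064 = 0.00128; these sum to 0.04582.
By Bayes' rule, P(r = 6 | data) = (0.00768) / (0.04582) = 0.16761.

0.168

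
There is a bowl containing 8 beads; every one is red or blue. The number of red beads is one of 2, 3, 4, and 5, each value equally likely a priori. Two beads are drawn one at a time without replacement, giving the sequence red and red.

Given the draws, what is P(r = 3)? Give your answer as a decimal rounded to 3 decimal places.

For each hypothesis, P(data | H) works out to: P(data | r = 2) = (2/8)(1/7) = 1/28; P(data | r = 3) = (3/8)(2/7) = 3/28; P(data | r = 4) = (4/8)(3/7) = 3/14; P(data | r = 5) = (5/8)(4/7) = 5/14.
Weighting by the prior gives 1/4 · 1/28 = 1/112, 1/4 · 3/28 = 3/112, 1/4 · 3/14 = 3/56, 1/4 · 5/14 = 5/56; summing to 5/28.
Hence P(r = 3 | data) = (3/112) / (5/28) = 3/20.

0.150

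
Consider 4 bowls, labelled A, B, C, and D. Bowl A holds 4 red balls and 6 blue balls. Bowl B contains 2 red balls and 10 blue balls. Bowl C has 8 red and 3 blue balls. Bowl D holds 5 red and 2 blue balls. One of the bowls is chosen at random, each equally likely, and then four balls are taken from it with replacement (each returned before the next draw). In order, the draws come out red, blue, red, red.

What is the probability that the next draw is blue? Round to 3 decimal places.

0.337

For each hypothesis, P(data | H) works out to: P(data | bowl A) = (4/10)(6/10)(4/10)(4/10) = 0.0384; P(data | bowl B) = (2/12)(10/12)(2/12)(2/12) = 0.003858; P(data | bowl C) = (8/11)(3/11)(8/11)(8/11) = 0.10491; P(data | bowl D) = (5/7)(2/7)(5/7)(5/7) = 0.10412.
Multiplying each by its prior: 1/4 · 0.0384 = 0.0096, 1/4 · 0.003858 = 0.00096451, 1/4 · 0.10491 = 0.026228, 1/4 · 0.10412 = 0.026031; summing to 0.062823.
Dividing through by the total gives posterior P(bowl A | data) = 0.15281, P(bowl B | data) = 0.015353, P(bowl C | data) = 0.41749, P(bowl D | data) = 0.41435.
Averaging over the posterior, P(blue next | data) = (3/5)(0.15281) + (5/6)(0.015353) + (3/11)(0.41749) + (2/7)(0.41435) = 0.33673.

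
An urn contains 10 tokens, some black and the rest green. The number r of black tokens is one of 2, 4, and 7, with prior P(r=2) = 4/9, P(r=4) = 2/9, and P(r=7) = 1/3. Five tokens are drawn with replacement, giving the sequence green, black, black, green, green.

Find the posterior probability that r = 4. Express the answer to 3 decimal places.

Under each hypothesis, the probability of the observed sequence is: P(data | r = 2) = (8/10)(2/10)(2/10)(8/10)(8/10) = 0.02048; P(data | r = 4) = (6/10)(4/10)(4/10)(6/10)(6/10) = 0.03456; P(data | r = 7) = (3/10)(7/10)(7/10)(3/10)(3/10) = 0.01323.
Weighting by the prior gives 4/9 · 0.02048 = 0.0091022, 2/9 · 0.03456 = 0.00768, 1/3 · 0.01323 = 0.00441; with total 0.021192.
So P(r = 4 | data) = (0.00768) / (0.021192) = 0.3624.

0.362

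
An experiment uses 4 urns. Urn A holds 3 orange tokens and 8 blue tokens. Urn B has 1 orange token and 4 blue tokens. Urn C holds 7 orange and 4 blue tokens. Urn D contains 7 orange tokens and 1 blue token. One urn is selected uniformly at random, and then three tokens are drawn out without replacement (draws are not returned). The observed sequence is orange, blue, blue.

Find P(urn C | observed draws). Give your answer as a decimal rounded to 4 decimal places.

Under each hypothesis, the probability of the observed sequence is: P(data | urn A) = (3/11)(8/10)(7/9) = 28/165; P(data | urn B) = (1/5)(4/4)(3/3) = 1/5; P(data | urn C) = (7/11)(4/10)(3/9) = 14/165; P(data | urn D) = (7/8)(1/7)(0/6) = 0.
Multiplying each by its prior: 1/4 · 28/165 = 7/165, 1/4 · 1/5 = 1/20, 1/4 · 14/165 = 7/330, 1/4 · 0 = 0; these sum to 5/44.
Hence P(urn C | data) = (7/330) / (5/44) = 14/75.

0.1867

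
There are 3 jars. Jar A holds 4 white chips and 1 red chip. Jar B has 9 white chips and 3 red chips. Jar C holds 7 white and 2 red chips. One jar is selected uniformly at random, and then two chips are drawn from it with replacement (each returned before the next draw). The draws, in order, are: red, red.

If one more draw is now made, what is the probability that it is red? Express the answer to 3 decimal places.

0.228

Compute the likelihood of the observed sequence for each case: P(data | jar A) = (1/5)(1/5) = 0.04; P(data | jar B) = (3/12)(3/12) = 0.0625; P(data | jar C) = (2/9)(2/9) = 0.049383.
Multiplying each by its prior: 1/3 · 0.04 = 0.013333, 1/3 · 0.0625 = 0.020833, 1/3 · 0.049383 = 0.016461; these sum to 0.050628.
The posterior is then P(jar A | data) = 0.26336, P(jar B | data) = 0.4115, P(jar C | data) = 0.32514.
Averaging over the posterior, P(red next | data) = (1/5)(0.26336) + (1/4)(0.4115) + (2/9)(0.32514) = 0.2278.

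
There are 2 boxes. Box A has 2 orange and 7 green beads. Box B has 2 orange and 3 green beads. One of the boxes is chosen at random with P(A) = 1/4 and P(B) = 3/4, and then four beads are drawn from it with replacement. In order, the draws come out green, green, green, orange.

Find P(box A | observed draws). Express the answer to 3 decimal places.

Under each hypothesis, the probability of the observed sequence is: P(data | box A) = (7/9)(7/9)(7/9)(2/9) = 0.10456; P(data | box B) = (3/5)(3/5)(3/5)(2/5) = 0.0864.
Weighting by the prior gives 1/4 · 0.10456 = 0.026139, 3/4 · 0.0864 = 0.0648; these sum to 0.090939.
By Bayes' rule, P(box A | data) = (0.026139) / (0.090939) = 0.28744.

0.287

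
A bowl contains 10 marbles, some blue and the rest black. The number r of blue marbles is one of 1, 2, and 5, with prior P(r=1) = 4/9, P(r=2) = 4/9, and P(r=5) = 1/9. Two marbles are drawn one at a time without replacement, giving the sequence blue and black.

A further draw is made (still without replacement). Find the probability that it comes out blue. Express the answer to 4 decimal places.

The likelihood of the observed sequence under each hypothesis: P(data | r = 1) = (1/10)(9/9) = 1/10; P(data | r = 2) = (2/10)(8/9) = 8/45; P(data | r = 5) = (5/10)(5/9) = 5/18.
Multiplying each by its prior: 4/9 · 1/10 = 2/45, 4/9 · 8/45 = 32/405, 1/9 · 5/18 = 5/162; with total 25/162.
Normalising, the posterior is P(r = 1 | data) = 36/125, P(r = 2 | data) = 64/125, P(r = 5 | data) = 1/5.
The predictive probability is P(blue next | data) = (0)(36/125) + (1/8)(64/125) + (1/2)(1/5) = 41/250.

0.1640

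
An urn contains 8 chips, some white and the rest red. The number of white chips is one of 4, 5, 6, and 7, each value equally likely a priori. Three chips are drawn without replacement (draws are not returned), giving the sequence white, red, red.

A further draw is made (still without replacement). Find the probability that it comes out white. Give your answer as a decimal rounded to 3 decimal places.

Compute the likelihood of the observed sequence for each case: P(data | r = 4) = (4/8)(4/7)(3/6) = 1/7; P(data | r = 5) = (5/8)(3/7)(2/6) = 5/56; P(data | r = 6) = (6/8)(2/7)(1/6) = 1/28; P(data | r = 7) = (7/8)(1/7)(0/6) = 0.
Weighting by the prior gives 1/4 · 1/7 = 1/28, 1/4 · 5/56 = 5/224, 1/4 · 1/28 = 1/112, 1/4 · 0 = 0; with total 15/224.
Dividing through by the total gives posterior P(r = 4 | data) = 8/15, P(r = 5 | data) = 1/3, P(r = 6 | data) = 2/15, P(r = 7 | data) = 0.
Averaging over the posterior, P(white next | data) = (3/5)(8/15) + (4/5)(1/3) + (1)(2/15) = 18/25.

0.720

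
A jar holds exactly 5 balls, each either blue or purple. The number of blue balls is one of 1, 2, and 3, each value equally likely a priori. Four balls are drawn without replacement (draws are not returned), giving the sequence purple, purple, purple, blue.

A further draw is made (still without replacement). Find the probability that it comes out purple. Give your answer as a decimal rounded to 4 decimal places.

Under each hypothesis, the probability of the observed sequence is: P(data | r = 1) = (4/5)(3/4)(2/3)(1/2) = 1/5; P(data | r = 2) = (3/5)(2/4)(1/3)(2/2) = 1/10; P(data | r = 3) = (2/5)(1/4)(0/3) = 0.
Weighting by the prior gives 1/3 · 1/5 = 1/15, 1/3 · 1/10 = 1/30, 1/3 · 0 = 0; summing to 1/10.
The posterior is then P(r = 1 | data) = 2/3, P(r = 2 | data) = 1/3, P(r = 3 | data) = 0.
Averaging over the posterior, P(purple next | data) = (1)(2/3) + (0)(1/3) = 2/3.

0.6667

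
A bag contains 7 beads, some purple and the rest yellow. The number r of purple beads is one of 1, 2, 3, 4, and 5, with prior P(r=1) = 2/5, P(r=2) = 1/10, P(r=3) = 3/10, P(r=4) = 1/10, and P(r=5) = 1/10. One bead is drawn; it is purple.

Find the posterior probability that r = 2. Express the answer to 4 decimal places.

0.0833

The likelihood of this draw under each hypothesis: P(data | r = 1) = (1/7) = 1/7; P(data | r = 2) = (2/7) = 2/7; P(data | r = 3) = (3/7) = 3/7; P(data | r = 4) = (4/7) = 4/7; P(data | r = 5) = (5/7) = 5/7.
Multiplying each by its prior: 2/5 · 1/7 = 2/35, 1/10 · 2/7 = 1/35, 3/10 · 3/7 = 9/70, 1/10 · 4/7 = 2/35, 1/10 · 5/7 = 1/14; these sum to 12/35.
So P(r = 2 | data) = (1/35) / (12/35) = 1/12.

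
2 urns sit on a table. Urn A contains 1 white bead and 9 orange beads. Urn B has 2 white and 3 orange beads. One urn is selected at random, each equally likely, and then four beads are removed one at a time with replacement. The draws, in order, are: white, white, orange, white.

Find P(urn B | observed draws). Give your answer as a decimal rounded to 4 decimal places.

0.9771

Under each hypothesis, the probability of the observed sequence is: P(data | urn A) = (1/10)(1/10)(9/10)(1/10) = 0.0009; P(data | urn B) = (2/5)(2/5)(3/5)(2/5) = 0.0384.
Multiplying each by its prior: 1/2 · 0.0009 = 0.00045, 1/2 · 0.0384 = 0.0192; summing to 0.01965.
Hence P(urn B | data) = (0.0192) / (0.01965) = 0.9771.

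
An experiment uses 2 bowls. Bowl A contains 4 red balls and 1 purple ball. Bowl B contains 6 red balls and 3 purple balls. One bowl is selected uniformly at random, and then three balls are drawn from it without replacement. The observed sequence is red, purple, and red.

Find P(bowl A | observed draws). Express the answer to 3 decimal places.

0.528

For each hypothesis, P(data | H) works out to: P(data | bowl A) = (4/5)(1/4)(3/3) = 1/5; P(data | bowl B) = (6/9)(3/8)(5/7) = 5/28.
Multiplying each by its prior: 1/2 · 1/5 = 1/10, 1/2 · 5/28 = 5/56; with total 53/280.
By Bayes' rule, P(bowl A | data) = (1/10) / (53/280) = 28/53.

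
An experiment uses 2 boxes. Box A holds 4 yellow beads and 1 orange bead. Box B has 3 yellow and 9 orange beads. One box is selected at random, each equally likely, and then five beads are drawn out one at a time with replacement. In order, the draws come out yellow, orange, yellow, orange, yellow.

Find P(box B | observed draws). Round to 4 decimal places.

0.3003

Under each hypothesis, the probability of the observed sequence is: P(data | box A) = (4/5)(1/5)(4/5)(1/5)(4/5) = 0.02048; P(data | box B) = (3/12)(9/12)(3/12)(9/12)(3/12) = 0.0087891.
Multiplying each by its prior: 1/2 · 0.02048 = 0.01024, 1/2 · 0.0087891 = 0.0043945; summing to 0.014635.
So P(box B | data) = (0.0043945) / (0.014635) = 0.30029.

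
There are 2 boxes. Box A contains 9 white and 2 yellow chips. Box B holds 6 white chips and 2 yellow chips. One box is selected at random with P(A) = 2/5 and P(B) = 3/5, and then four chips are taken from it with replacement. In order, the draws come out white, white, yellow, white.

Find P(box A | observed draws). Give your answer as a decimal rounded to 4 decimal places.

0.3863

Compute the likelihood of the observed sequence for each case: P(data | box A) = (9/11)(9/11)(2/11)(9/11) = 0.099583; P(data | box B) = (6/8)(6/8)(2/8)(6/8) = 0.10547.
Multiplying each by its prior: 2/5 · 0.099583 = 0.039833, 3/5 · 0.10547 = 0.063281; summing to 0.10311.
Therefore the posterior P(box A | data) = (0.039833) / (0.10311) = 0.3863.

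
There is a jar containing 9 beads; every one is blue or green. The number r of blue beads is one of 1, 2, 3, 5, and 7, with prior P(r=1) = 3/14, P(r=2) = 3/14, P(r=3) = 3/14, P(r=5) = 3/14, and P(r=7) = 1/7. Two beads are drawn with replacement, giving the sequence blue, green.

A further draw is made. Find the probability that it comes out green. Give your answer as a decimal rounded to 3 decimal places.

0.591

The likelihood of the observed sequence under each hypothesis: P(data | r = 1) = (1/9)(8/9) = 8/81; P(data | r = 2) = (2/9)(7/9) = 14/81; P(data | r = 3) = (3/9)(6/9) = 2/9; P(data | r = 5) = (5/9)(4/9) = 20/81; P(data | r = 7) = (7/9)(2/9) = 14/81.
The prior-weighted likelihoods are 3/14 · 8/81 = 4/189, 3/14 · 14/81 = 1/27, 3/14 · 2/9 = 1/21, 3/14 · 20/81 = 10/189, 1/7 · 14/81 = 2/81; summing to 104/567.
Normalising, the posterior is P(r = 1 | data) = 3/26, P(r = 2 | data) = 21/104, P(r = 3 | data) = 27/104, P(r = 5 | data) = 15/52, P(r = 7 | data) = 7/52.
So P(green next | data) = Σ P(green next | H) P(H | data) = (8/9)(3/26) + (7/9)(21/104) + (2/3)(27/104) + (4/9)(15/52) + (2/9)(7/52) = 553/936.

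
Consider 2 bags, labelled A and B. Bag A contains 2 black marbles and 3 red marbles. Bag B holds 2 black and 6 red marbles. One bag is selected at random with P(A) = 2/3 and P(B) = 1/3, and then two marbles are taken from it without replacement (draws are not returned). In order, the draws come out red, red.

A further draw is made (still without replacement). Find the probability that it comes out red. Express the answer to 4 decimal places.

The likelihood of the observed sequence under each hypothesis: P(data | bag A) = (3/5)(2/4) = 3/10; P(data | bag B) = (6/8)(5/7) = 15/28.
Multiplying each by its prior: 2/3 · 3/10 = 1/5, 1/3 · 15/28 = 5/28; summing to 53/140.
Dividing through by the total gives posterior P(bag A | data) = 28/53, P(bag B | data) = 25/53.
The predictive probability is P(red next | data) = (1/3)(28/53) + (2/3)(25/53) = 26/53.

0.4906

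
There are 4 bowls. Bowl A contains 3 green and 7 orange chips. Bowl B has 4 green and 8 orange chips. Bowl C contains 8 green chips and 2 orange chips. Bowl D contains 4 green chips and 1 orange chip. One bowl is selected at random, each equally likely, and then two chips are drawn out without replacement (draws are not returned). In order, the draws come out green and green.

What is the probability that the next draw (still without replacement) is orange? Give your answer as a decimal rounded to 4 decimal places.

Under each hypothesis, the probability of the observed sequence is: P(data | bowl A) = (3/10)(2/9) = 0.066667; P(data | bowl B) = (4/12)(3/11) = 0.090909; P(data | bowl C) = (8/10)(7/9) = 0.62222; P(data | bowl D) = (4/5)(3/4) = 0.6.
Multiplying each by its prior: 1/4 · 0.066667 = 0.016667, 1/4 · 0.090909 = 0.022727, 1/4 · 0.62222 = 0.15556, 1/4 · 0.6 = 0.15; with total 0.34495.
Normalising, the posterior is P(bowl A | data) = 0.048316, P(bowl B | data) = 0.065886, P(bowl C | data) = 0.45095, P(bowl D | data) = 0.43485.
Averaging over the posterior, P(orange next | data) = (7/8)(0.048316) + (4/5)(0.065886) + (1/4)(0.45095) + (1/3)(0.43485) = 0.35267.

0.3527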